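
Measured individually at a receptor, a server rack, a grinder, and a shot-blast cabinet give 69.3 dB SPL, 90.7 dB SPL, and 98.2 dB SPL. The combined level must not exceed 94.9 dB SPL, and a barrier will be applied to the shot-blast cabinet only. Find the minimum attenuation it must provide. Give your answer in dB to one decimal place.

Everything except the shot-blast cabinet sums to 10^(69.3/10) + 10^(90.7/10) = 1.183e+09 in linear terms, 90.73 dB SPL.
The limit corresponds to 10^(94.9/10) = 3.090e+09; subtracting the fixed part leaves 1.907e+09 for the shot-blast cabinet, i.e. 92.80 dB SPL.
So the shot-blast cabinet must be reduced from 98.2 to 92.80 dB SPL: IL = 5.40 dB.

5.4 dB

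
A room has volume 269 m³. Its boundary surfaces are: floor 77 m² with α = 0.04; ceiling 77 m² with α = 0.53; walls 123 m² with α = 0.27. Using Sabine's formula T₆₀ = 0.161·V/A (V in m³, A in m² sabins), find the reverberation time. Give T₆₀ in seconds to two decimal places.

0.56 s

A = Σ Sᵢαᵢ = 77·0.04 + 77·0.53 + 123·0.27 = 77.10 m².
T₆₀ = 0.161 × 269 / 77.10 = 0.562 s.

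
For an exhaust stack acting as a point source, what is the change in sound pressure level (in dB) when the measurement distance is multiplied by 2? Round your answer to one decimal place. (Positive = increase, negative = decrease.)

-6.0 dB

Point-source spreading: ΔL = −20·log₁₀(r₂/r₁).
ΔL = −20·log₁₀(2) = -6.02 dB.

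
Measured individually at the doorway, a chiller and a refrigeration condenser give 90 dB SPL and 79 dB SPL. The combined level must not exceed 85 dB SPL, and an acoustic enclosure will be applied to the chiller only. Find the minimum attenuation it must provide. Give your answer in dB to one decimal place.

6.3 dB

The untreated sources together contribute 10^(79/10) = 7.943e+07, i.e. 79.00 dB SPL.
The limit corresponds to 10^(85/10) = 3.162e+08; subtracting the fixed part leaves 2.368e+08 for the chiller, i.e. 83.74 dB SPL.
So the chiller must be reduced from 90 to 83.74 dB SPL: IL = 6.26 dB.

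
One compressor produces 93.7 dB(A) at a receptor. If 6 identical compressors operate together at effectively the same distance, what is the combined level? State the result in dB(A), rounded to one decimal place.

101.5 dB(A)

N identical incoherent sources raise the level by 10·log₁₀ N.
L_total = 93.7 + 10·log₁₀(6) = 93.7 + 7.782 = 101.48 dB(A).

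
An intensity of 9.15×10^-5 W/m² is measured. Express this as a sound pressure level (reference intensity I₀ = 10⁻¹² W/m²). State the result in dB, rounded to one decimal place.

79.6 dB

L = 10·log₁₀(I/I₀) = 10·log₁₀(9.15×10^-5/10⁻¹²) = 10·log₁₀(9.15×10^7).
L = 10·(0.9614 + 7) = 79.61 dB.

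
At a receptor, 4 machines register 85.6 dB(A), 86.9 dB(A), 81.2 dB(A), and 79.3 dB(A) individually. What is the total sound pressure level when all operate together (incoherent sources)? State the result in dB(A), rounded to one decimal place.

Incoherent sources combine by intensity addition: L_total = 10·log₁₀(Σ 10^(L_i/10)).
Σ 10^(L/10) = 10^(85.6/10) + 10^(86.9/10) + 10^(81.2/10) + 10^(79.3/10) = 1.070e+09.
L_total = 10·log₁₀(1.070e+09) = 90.29 dB(A).

90.3 dB(A)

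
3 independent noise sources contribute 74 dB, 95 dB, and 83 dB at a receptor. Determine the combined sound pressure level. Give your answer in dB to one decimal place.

95.3 dB

For uncorrelated sources the intensities add, so convert each level to linear form, sum, and take 10·log₁₀ of the total.
Σ 10^(L/10) = 10^(74/10) + 10^(95/10) + 10^(83/10) = 3.387e+09.
L_total = 10·log₁₀(3.387e+09) = 95.30 dB.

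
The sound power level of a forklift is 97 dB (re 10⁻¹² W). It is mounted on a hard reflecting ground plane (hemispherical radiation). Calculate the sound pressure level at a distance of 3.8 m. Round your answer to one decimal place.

The power spreads over a hemisphere of area 2π·r², so L_p = L_w − 10·log₁₀(2π·r²).
2π·r² = 90.73 m², 10·log₁₀ of that is 19.577 dB.
L_p = 97 − 19.577 = 77.42 dB.

77.4 dB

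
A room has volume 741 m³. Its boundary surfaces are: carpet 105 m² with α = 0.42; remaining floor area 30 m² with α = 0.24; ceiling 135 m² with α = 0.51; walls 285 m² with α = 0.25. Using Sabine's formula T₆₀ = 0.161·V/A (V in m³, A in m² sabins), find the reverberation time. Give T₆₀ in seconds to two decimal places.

0.62 s

Total absorption A = 105·0.42 + 30·0.24 + 135·0.51 + 285·0.25 = 191.40 m² sabins.
T₆₀ = 0.161 × 741 / 191.40 = 0.623 s.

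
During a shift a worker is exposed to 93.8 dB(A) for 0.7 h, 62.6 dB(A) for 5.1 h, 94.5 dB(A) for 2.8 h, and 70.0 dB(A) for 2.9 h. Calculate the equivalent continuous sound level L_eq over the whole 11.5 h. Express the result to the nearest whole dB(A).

89 dB(A)

Weight each interval's intensity by its duration and average over T = 11.5 h:
Σ tᵢ·10^(Lᵢ/10) = 0.7·10^(93.8/10) + 5.1·10^(62.6/10) + 2.8·10^(94.5/10) + 2.9·10^(70.0/10) = 9.609e+09.
L_eq = 10·log₁₀(9.609e+09/11.5) = 89.22 dB(A).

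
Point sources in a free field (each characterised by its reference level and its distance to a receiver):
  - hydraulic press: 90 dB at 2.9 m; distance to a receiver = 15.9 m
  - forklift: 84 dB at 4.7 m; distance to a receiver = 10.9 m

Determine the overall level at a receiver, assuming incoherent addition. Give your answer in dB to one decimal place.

Apply inverse-square spreading to bring every level to the receiver, then sum 10^(L/10).
hydraulic press: 90 − 20·log₁₀(15.9/2.9) = 90 − 14.78 = 75.22 dB.
forklift: 84 − 20·log₁₀(10.9/4.7) = 84 − 7.31 = 76.69 dB.
Σ 10^(L/10) = 7.997e+07 → L_total = 10·log₁₀(7.997e+07) = 79.03 dB.

79.0 dB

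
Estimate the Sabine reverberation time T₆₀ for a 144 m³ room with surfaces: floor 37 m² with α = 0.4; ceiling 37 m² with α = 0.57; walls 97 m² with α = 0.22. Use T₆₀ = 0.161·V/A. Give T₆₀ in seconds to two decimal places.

Total absorption A = 37·0.4 + 37·0.57 + 97·0.22 = 57.23 m² sabins.
T₆₀ = 0.161·V/A = 0.161·144/57.23 = 0.405 s.

0.41 s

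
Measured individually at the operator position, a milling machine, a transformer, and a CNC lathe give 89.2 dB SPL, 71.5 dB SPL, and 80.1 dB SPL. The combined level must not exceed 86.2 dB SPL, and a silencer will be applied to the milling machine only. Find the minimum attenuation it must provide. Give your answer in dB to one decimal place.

The untreated sources together contribute 10^(71.5/10) + 10^(80.1/10) = 1.165e+08, i.e. 80.66 dB SPL.
To meet 86.2 dB SPL overall, the treated milling machine may contribute at most 10^(86.2/10) − 1.165e+08 = 3.004e+08, i.e. 84.78 dB SPL.
Required insertion loss = 89.2 − 84.78 = 4.42 dB.

4.4 dB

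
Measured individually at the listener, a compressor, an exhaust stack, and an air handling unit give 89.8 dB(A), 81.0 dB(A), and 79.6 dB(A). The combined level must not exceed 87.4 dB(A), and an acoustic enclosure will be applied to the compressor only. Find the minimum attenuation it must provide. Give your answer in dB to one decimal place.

Fixed contribution from the other sources: Σ 10^(L/10) = 10^(81.0/10) + 10^(79.6/10) = 2.171e+08 (83.37 dB(A)).
The limit corresponds to 10^(87.4/10) = 5.495e+08; subtracting the fixed part leaves 3.324e+08 for the compressor, i.e. 85.22 dB(A).
Required insertion loss = 89.8 − 85.22 = 4.58 dB.

4.6 dB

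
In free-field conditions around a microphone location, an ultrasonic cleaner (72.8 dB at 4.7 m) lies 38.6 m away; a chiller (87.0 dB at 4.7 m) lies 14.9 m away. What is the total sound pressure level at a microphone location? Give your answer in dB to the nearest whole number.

77 dB

First find each source's level at the receiver (point-source: −20·log₁₀(r/r_ref)), then combine on an intensity basis.
ultrasonic cleaner: 72.8 − 20·log₁₀(38.6/4.7) = 72.8 − 18.29 = 54.51 dB.
chiller: 87.0 − 20·log₁₀(14.9/4.7) = 87.0 − 10.02 = 76.98 dB.
Σ 10^(L/10) = 5.015e+07 → L_total = 10·log₁₀(5.015e+07) = 77.00 dB.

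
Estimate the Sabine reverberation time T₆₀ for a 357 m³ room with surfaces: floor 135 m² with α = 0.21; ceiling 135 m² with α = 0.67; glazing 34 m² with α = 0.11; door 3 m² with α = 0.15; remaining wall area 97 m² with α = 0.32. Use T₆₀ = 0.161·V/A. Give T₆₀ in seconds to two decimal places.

Total absorption A = 135·0.21 + 135·0.67 + 34·0.11 + 3·0.15 + 97·0.32 = 154.03 m² sabins.
T₆₀ = 0.161·V/A = 0.161·357/154.03 = 0.373 s.

0.37 s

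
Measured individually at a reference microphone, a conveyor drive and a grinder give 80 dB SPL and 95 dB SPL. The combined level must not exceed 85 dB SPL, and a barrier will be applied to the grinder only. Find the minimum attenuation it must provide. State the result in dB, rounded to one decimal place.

Everything except the grinder sums to 10^(80/10) = 1.000e+08 in linear terms, 80.00 dB SPL.
To meet 85 dB SPL overall, the treated grinder may contribute at most 10^(85/10) − 1.000e+08 = 2.162e+08, i.e. 83.35 dB SPL.
Required insertion loss = 95 − 83.35 = 11.65 dB.

11.7 dB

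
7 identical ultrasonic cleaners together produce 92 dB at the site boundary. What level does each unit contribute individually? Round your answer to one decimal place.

83.5 dB

7 equal contributions raise the level by 10·log₁₀ 7 = 8.451 dB, so each unit alone gives 92 − 8.451.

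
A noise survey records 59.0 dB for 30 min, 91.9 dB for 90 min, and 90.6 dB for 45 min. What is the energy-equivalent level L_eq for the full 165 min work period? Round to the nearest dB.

Weight each interval's intensity by its duration and average over T = 165 min:
Σ tᵢ·10^(Lᵢ/10) = 30·10^(59.0/10) + 90·10^(91.9/10) + 45·10^(90.6/10) = 1.911e+11.
L_eq = 10·log₁₀(1.911e+11/165) = 90.64 dB.

91 dB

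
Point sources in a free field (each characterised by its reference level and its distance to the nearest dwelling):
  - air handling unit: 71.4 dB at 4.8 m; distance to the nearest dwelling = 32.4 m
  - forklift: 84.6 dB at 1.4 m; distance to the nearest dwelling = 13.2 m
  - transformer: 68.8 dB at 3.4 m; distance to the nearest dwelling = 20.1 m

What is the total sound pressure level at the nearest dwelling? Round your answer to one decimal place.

65.8 dB

Propagate each source to the receiver with L = L_ref − 20·log₁₀(r/r_ref), then add intensities.
air handling unit: 71.4 − 20·log₁₀(32.4/4.8) = 71.4 − 16.59 = 54.81 dB.
forklift: 84.6 − 20·log₁₀(13.2/1.4) = 84.6 − 19.49 = 65.11 dB.
transformer: 68.8 − 20·log₁₀(20.1/3.4) = 68.8 − 15.43 = 53.37 dB.
Σ 10^(L/10) = 3.764e+06 → L_total = 10·log₁₀(3.764e+06) = 65.76 dB.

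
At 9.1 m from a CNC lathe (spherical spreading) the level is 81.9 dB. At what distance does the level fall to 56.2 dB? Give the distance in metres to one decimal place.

For a point source L₁ − L₂ = 20·log₁₀(r₂/r₁), so r₂ = r₁·10^((L₁−L₂)/20).
r₂ = 9.1·10^((81.9−56.2)/20) = 9.1·10^(25.7/20) = 175.40 m.

175.4 m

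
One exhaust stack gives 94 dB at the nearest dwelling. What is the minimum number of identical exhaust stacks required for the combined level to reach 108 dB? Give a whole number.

N identical sources give L₁ + 10·log₁₀ N, so require 10·log₁₀ N ≥ 108 − 94 = 14.0 dB.
N ≥ 10^(14.0/10) = 25.119, so N = 26.

26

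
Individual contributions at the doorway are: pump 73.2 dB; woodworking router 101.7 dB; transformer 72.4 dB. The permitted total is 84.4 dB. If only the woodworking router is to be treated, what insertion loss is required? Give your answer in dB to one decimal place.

Fixed contribution from the other sources: Σ 10^(L/10) = 10^(73.2/10) + 10^(72.4/10) = 3.827e+07 (75.83 dB).
To meet 84.4 dB overall, the treated woodworking router may contribute at most 10^(84.4/10) − 3.827e+07 = 2.372e+08, i.e. 83.75 dB.
So the woodworking router must be reduced from 101.7 to 83.75 dB: IL = 17.95 dB.

17.9 dB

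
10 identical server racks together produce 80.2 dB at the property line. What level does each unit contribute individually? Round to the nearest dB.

70 dB

For N identical incoherent sources L_total = L₁ + 10·log₁₀ N, so L₁ = 80.2 − 10·log₁₀(10) = 80.2 − 10.000.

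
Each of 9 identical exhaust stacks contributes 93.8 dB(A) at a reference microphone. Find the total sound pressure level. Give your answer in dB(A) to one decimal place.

103.3 dB(A)

L_total = L₁ + 10·log₁₀ N for N identical incoherent sources.
L_total = 93.8 + 10·log₁₀(9) = 93.8 + 9.542 = 103.34 dB(A).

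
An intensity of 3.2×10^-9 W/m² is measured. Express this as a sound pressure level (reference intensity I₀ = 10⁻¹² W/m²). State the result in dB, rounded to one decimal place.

Dividing by I₀ shifts the exponent by 12: I/I₀ = 3.2×10^3.
L = 10·(0.5051 + 3) = 35.05 dB.

35.1 dB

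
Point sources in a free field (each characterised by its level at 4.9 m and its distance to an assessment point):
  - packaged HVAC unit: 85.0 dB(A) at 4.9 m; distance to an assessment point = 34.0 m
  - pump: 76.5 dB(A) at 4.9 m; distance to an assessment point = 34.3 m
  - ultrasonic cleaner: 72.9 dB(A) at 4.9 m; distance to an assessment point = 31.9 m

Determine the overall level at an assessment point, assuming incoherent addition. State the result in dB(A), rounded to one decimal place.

69.0 dB(A)

Propagate each source to the receiver with L = L_ref − 20·log₁₀(r/r_ref), then add intensities.
packaged HVAC unit: 85.0 − 20·log₁₀(34.0/4.9) = 85.0 − 16.83 = 68.17 dB(A).
pump: 76.5 − 20·log₁₀(34.3/4.9) = 76.5 − 16.90 = 59.60 dB(A).
ultrasonic cleaner: 72.9 − 20·log₁₀(31.9/4.9) = 72.9 − 16.27 = 56.63 dB(A).
Σ 10^(L/10) = 7.940e+06 → L_total = 10·log₁₀(7.940e+06) = 69.00 dB(A).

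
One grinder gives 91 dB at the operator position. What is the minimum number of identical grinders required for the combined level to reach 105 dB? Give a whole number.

26

The shortfall is 105 − 91 = 14.0 dB, and N units add 10·log₁₀ N, so need 10·log₁₀ N ≥ 14.0.
N ≥ 10^(14.0/10) = 25.119, so N = 26.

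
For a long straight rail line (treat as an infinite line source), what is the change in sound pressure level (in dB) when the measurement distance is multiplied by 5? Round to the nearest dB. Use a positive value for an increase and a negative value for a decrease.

-7 dB

Line-source spreading: ΔL = −10·log₁₀(r₂/r₁).
ΔL = −10·log₁₀(5) = -6.99 dB.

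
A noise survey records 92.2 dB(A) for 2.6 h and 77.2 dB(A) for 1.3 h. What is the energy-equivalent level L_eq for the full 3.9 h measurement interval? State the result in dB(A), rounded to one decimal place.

The energy average is taken in the linear domain: L_eq = 10·log₁₀[(Σ tᵢ·10^(Lᵢ/10))/T], T = 3.9 h.
Σ tᵢ·10^(Lᵢ/10) = 2.6·10^(92.2/10) + 1.3·10^(77.2/10) = 4.383e+09.
L_eq = 10·log₁₀(4.383e+09/3.9) = 90.51 dB(A).

90.5 dB(A)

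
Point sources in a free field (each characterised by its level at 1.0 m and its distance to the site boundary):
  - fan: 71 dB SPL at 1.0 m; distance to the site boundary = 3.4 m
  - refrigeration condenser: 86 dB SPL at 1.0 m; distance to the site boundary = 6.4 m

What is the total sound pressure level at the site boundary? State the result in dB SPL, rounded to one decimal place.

70.3 dB SPL

Propagate each source to the receiver with L = L_ref − 20·log₁₀(r/r_ref), then add intensities.
fan: 71 − 20·log₁₀(3.4/1.0) = 71 − 10.63 = 60.37 dB SPL.
refrigeration condenser: 86 − 20·log₁₀(6.4/1.0) = 86 − 16.12 = 69.88 dB SPL.
Σ 10^(L/10) = 1.081e+07 → L_total = 10·log₁₀(1.081e+07) = 70.34 dB SPL.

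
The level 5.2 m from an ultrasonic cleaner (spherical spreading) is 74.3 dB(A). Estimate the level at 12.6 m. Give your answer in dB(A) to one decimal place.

66.6 dB(A)

For a point source, L₂ = L₁ − 20·log₁₀(r₂/r₁).
L₂ = 74.3 − 20·log₁₀(12.6/5.2) = 74.3 − 7.687 = 66.61 dB(A).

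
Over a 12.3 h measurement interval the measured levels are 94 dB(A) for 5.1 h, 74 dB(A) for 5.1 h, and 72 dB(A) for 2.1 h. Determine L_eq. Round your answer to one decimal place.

90.2 dB(A)

Weight each interval's intensity by its duration and average over T = 12.3 h:
Σ tᵢ·10^(Lᵢ/10) = 5.1·10^(94/10) + 5.1·10^(74/10) + 2.1·10^(72/10) = 1.297e+10.
L_eq = 10·log₁₀(1.297e+10/12.3) = 90.23 dB(A).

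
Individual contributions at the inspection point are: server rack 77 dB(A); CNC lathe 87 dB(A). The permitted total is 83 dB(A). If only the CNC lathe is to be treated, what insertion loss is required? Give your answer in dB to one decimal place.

Fixed contribution from the other source: Σ 10^(L/10) = 10^(77/10) = 5.012e+07 (77.00 dB(A)).
The limit corresponds to 10^(83/10) = 1.995e+08; subtracting the fixed part leaves 1.494e+08 for the CNC lathe, i.e. 81.74 dB(A).
Required insertion loss = 87 − 81.74 = 5.26 dB.

5.3 dB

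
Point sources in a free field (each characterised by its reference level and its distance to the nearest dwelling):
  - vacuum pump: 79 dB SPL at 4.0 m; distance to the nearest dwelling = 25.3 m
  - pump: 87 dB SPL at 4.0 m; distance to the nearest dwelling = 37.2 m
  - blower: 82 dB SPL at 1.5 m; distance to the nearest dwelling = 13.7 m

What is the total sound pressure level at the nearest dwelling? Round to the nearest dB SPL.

70 dB SPL

Apply inverse-square spreading to bring every level to the receiver, then sum 10^(L/10).
vacuum pump: 79 − 20·log₁₀(25.3/4.0) = 79 − 16.02 = 62.98 dB SPL.
pump: 87 − 20·log₁₀(37.2/4.0) = 87 − 19.37 = 67.63 dB SPL.
blower: 82 − 20·log₁₀(13.7/1.5) = 82 − 19.21 = 62.79 dB SPL.
Σ 10^(L/10) = 9.680e+06 → L_total = 10·log₁₀(9.680e+06) = 69.86 dB SPL.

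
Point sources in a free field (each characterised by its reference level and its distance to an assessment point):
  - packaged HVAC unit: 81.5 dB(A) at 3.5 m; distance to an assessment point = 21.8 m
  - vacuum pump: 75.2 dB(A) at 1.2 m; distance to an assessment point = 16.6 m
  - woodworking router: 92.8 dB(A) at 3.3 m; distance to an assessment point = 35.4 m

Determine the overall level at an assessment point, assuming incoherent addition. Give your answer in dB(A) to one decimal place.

73.1 dB(A)

Propagate each source to the receiver with L = L_ref − 20·log₁₀(r/r_ref), then add intensities.
packaged HVAC unit: 81.5 − 20·log₁₀(21.8/3.5) = 81.5 − 15.89 = 65.61 dB(A).
vacuum pump: 75.2 − 20·log₁₀(16.6/1.2) = 75.2 − 22.82 = 52.38 dB(A).
woodworking router: 92.8 − 20·log₁₀(35.4/3.3) = 92.8 − 20.61 = 72.19 dB(A).
Σ 10^(L/10) = 2.037e+07 → L_total = 10·log₁₀(2.037e+07) = 73.09 dB(A).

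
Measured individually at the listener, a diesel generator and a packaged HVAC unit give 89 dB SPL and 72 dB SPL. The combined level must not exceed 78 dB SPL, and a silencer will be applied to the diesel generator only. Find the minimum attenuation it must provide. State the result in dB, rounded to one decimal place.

The untreated sources together contribute 10^(72/10) = 1.585e+07, i.e. 72.00 dB SPL.
To meet 78 dB SPL overall, the treated diesel generator may contribute at most 10^(78/10) − 1.585e+07 = 4.725e+07, i.e. 76.74 dB SPL.
Required insertion loss = 89 − 76.74 = 12.26 dB.

12.3 dB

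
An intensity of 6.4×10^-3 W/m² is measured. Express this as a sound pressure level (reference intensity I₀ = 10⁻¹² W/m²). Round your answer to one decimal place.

I/I₀ = 6.4×10^-3/10⁻¹² = 6.4×10^9, and L = 10·log₁₀(I/I₀).
L = 10·(0.8062 + 9) = 98.06 dB.

98.1 dB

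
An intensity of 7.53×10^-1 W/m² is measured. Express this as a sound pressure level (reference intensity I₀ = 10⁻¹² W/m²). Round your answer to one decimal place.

118.8 dB

Dividing by I₀ shifts the exponent by 12: I/I₀ = 7.53×10^11.
L = 10·(0.8768 + 11) = 118.77 dB.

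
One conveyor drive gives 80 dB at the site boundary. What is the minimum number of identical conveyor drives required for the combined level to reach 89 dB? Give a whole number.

N identical sources give L₁ + 10·log₁₀ N, so require 10·log₁₀ N ≥ 89 − 80 = 9.0 dB.
N ≥ 10^(9.0/10) = 7.943, so N = 8.

8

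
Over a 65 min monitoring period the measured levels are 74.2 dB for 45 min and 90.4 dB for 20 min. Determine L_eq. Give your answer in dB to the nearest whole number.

86 dB

L_eq = 10·log₁₀[(1/T)·Σ tᵢ·10^(Lᵢ/10)] with T = 65 min.
Σ tᵢ·10^(Lᵢ/10) = 45·10^(74.2/10) + 20·10^(90.4/10) = 2.311e+10.
L_eq = 10·log₁₀(2.311e+10/65) = 85.51 dB.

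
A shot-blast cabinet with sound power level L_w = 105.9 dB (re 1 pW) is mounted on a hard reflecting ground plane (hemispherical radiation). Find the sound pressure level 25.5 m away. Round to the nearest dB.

70 dB

The power spreads over a hemisphere of area 2π·r², so L_p = L_w − 10·log₁₀(2π·r²).
2π·r² = 4086 m², 10·log₁₀ of that is 36.113 dB.
L_p = 105.9 − 36.113 = 69.79 dB.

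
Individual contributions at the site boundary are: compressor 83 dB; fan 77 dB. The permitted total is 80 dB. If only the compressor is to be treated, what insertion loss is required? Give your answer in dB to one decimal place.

6.0 dB

Fixed contribution from the other source: Σ 10^(L/10) = 10^(77/10) = 5.012e+07 (77.00 dB).
To meet 80 dB overall, the treated compressor may contribute at most 10^(80/10) − 5.012e+07 = 4.988e+07, i.e. 76.98 dB.
So the compressor must be reduced from 83 to 76.98 dB: IL = 6.02 dB.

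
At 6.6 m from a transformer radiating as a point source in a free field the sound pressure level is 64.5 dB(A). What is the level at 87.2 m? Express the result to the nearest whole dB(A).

42 dB(A)

Point-source attenuation: ΔL = 20·log₁₀(r₂/r₁) = 20·log₁₀(87.2/6.6) = 22.419 dB.
L₂ = 64.5 − 20·log₁₀(87.2/6.6) = 64.5 − 22.419 = 42.08 dB(A).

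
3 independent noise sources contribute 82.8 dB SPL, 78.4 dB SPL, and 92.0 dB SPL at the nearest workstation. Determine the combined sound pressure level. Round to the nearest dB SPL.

For uncorrelated sources the intensities add, so convert each level to linear form, sum, and take 10·log₁₀ of the total.
Σ 10^(L/10) = 10^(82.8/10) + 10^(78.4/10) + 10^(92.0/10) = 1.845e+09.
L_total = 10·log₁₀(1.845e+09) = 92.66 dB SPL.

93 dB SPL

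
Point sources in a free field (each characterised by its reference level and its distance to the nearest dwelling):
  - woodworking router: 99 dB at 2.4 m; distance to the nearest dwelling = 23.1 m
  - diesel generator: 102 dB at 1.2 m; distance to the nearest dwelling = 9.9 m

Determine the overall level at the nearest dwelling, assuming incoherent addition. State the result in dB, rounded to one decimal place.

Propagate each source to the receiver with L = L_ref − 20·log₁₀(r/r_ref), then add intensities.
woodworking router: 99 − 20·log₁₀(23.1/2.4) = 99 − 19.67 = 79.33 dB.
diesel generator: 102 − 20·log₁₀(9.9/1.2) = 102 − 18.33 = 83.67 dB.
Σ 10^(L/10) = 3.186e+08 → L_total = 10·log₁₀(3.186e+08) = 85.03 dB.

85.0 dB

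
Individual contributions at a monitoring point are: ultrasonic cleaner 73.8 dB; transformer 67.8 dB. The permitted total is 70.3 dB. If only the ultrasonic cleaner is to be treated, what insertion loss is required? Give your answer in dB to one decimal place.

7.1 dB

Fixed contribution from the other source: Σ 10^(L/10) = 10^(67.8/10) = 6.026e+06 (67.80 dB).
The limit corresponds to 10^(70.3/10) = 1.072e+07; subtracting the fixed part leaves 4.690e+06 for the ultrasonic cleaner, i.e. 66.71 dB.
Required insertion loss = 73.8 − 66.71 = 7.09 dB.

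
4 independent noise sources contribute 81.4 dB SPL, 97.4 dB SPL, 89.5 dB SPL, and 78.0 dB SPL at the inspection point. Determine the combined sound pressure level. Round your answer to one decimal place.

For uncorrelated sources the intensities add, so convert each level to linear form, sum, and take 10·log₁₀ of the total.
Σ 10^(L/10) = 10^(81.4/10) + 10^(97.4/10) + 10^(89.5/10) + 10^(78.0/10) = 6.588e+09.
L_total = 10·log₁₀(6.588e+09) = 98.19 dB SPL.

98.2 dB SPL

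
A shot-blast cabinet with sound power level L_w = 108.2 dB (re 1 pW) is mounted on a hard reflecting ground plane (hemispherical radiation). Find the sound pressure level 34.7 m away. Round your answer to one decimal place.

69.4 dB

The power spreads over a hemisphere of area 2π·r², so L_p = L_w − 10·log₁₀(2π·r²).
2π·r² = 7566 m², 10·log₁₀ of that is 38.788 dB.
L_p = 108.2 − 38.788 = 69.41 dB.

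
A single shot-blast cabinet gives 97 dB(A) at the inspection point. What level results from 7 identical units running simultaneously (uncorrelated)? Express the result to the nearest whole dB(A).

105 dB(A)

N identical incoherent sources raise the level by 10·log₁₀ N.
L_total = 97 + 10·log₁₀(7) = 97 + 8.451 = 105.45 dB(A).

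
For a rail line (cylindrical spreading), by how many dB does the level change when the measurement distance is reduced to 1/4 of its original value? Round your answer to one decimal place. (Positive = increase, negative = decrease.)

With cylindrical spreading the level changes by −10·log₁₀(r₂/r₁).
ΔL = −10·log₁₀(0.25) = +6.02 dB.

+6.0 dB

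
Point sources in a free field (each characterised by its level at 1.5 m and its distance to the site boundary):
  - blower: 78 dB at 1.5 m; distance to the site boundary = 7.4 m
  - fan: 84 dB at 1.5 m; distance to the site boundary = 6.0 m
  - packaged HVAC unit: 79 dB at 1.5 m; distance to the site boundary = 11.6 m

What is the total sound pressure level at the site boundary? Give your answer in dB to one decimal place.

72.9 dB

Propagate each source to the receiver with L = L_ref − 20·log₁₀(r/r_ref), then add intensities.
blower: 78 − 20·log₁₀(7.4/1.5) = 78 − 13.86 = 64.14 dB.
fan: 84 − 20·log₁₀(6.0/1.5) = 84 − 12.04 = 71.96 dB.
packaged HVAC unit: 79 − 20·log₁₀(11.6/1.5) = 79 − 17.77 = 61.23 dB.
Σ 10^(L/10) = 1.962e+07 → L_total = 10·log₁₀(1.962e+07) = 72.93 dB.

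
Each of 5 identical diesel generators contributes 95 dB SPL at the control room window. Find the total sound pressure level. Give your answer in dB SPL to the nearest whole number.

With 5 equal, uncorrelated contributions the intensity is 5× that of one unit, giving a rise of 10·log₁₀ 5.
L_total = 95 + 10·log₁₀(5) = 95 + 6.990 = 101.99 dB SPL.

102 dB SPL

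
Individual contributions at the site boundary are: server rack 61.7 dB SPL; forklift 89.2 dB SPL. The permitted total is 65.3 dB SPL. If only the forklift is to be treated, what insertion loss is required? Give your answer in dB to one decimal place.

26.4 dB

Everything except the forklift sums to 10^(61.7/10) = 1.479e+06 in linear terms, 61.70 dB SPL.
To meet 65.3 dB SPL overall, the treated forklift may contribute at most 10^(65.3/10) − 1.479e+06 = 1.909e+06, i.e. 62.81 dB SPL.
Required insertion loss = 89.2 − 62.81 = 26.39 dB.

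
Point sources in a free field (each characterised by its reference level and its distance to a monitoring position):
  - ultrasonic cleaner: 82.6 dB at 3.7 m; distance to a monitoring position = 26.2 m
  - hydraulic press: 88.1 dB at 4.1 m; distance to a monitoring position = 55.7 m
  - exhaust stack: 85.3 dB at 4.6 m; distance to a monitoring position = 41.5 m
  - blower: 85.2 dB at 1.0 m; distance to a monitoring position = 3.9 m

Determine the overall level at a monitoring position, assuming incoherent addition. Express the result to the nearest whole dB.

First find each source's level at the receiver (point-source: −20·log₁₀(r/r_ref)), then combine on an intensity basis.
ultrasonic cleaner: 82.6 − 20·log₁₀(26.2/3.7) = 82.6 − 17.00 = 65.60 dB.
hydraulic press: 88.1 − 20·log₁₀(55.7/4.1) = 88.1 − 22.66 = 65.44 dB.
exhaust stack: 85.3 − 20·log₁₀(41.5/4.6) = 85.3 − 19.11 = 66.19 dB.
blower: 85.2 − 20·log₁₀(3.9/1.0) = 85.2 − 11.82 = 73.38 dB.
Σ 10^(L/10) = 3.306e+07 → L_total = 10·log₁₀(3.306e+07) = 75.19 dB.

75 dB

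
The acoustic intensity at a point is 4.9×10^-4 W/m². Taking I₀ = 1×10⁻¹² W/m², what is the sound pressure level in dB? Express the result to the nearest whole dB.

87 dB

Dividing by I₀ shifts the exponent by 12: I/I₀ = 4.9×10^8.
L = 10·(0.6902 + 8) = 86.90 dB.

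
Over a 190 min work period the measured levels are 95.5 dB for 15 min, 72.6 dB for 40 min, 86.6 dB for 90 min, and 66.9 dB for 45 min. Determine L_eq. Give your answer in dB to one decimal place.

The energy average is taken in the linear domain: L_eq = 10·log₁₀[(Σ tᵢ·10^(Lᵢ/10))/T], T = 190 min.
Σ tᵢ·10^(Lᵢ/10) = 15·10^(95.5/10) + 40·10^(72.6/10) + 90·10^(86.6/10) + 45·10^(66.9/10) = 9.531e+10.
L_eq = 10·log₁₀(9.531e+10/190) = 87.00 dB.

87.0 dB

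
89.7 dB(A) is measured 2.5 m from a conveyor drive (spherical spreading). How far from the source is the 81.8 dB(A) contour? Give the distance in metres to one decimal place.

Point-source spreading drops the level by 20·log₁₀(r₂/r₁); inverting, r₂/r₁ = 10^(ΔL/20).
r₂ = 2.5·10^((89.7−81.8)/20) = 2.5·10^(7.9/20) = 6.21 m.

6.2 m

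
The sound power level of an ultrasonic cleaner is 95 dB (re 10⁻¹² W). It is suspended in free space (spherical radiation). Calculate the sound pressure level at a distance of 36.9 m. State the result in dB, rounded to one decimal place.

52.7 dB

L_p = L_w − 10·log₁₀(4π·r²) with r = 36.9 m.
4π·r² = 1.711e+04 m², 10·log₁₀ of that is 42.333 dB.
L_p = 95 − 42.333 = 52.67 dB.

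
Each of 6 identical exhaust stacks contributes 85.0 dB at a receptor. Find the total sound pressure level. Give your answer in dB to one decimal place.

With 6 equal, uncorrelated contributions the intensity is 6× that of one unit, giving a rise of 10·log₁₀ 6.
L_total = 85.0 + 10·log₁₀(6) = 85.0 + 7.782 = 92.78 dB.

92.8 dB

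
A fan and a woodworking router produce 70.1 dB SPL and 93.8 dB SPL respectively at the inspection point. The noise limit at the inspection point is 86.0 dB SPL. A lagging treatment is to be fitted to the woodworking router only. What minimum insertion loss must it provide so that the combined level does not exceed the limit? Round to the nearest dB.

8 dB

The untreated sources together contribute 10^(70.1/10) = 1.023e+07, i.e. 70.10 dB SPL.
The limit corresponds to 10^(86.0/10) = 3.981e+08; subtracting the fixed part leaves 3.879e+08 for the woodworking router, i.e. 85.89 dB SPL.
Required insertion loss = 93.8 − 85.89 = 7.91 dB.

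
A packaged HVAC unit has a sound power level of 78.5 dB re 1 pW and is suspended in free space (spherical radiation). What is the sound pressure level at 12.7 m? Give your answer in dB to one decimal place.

L_p = L_w − 10·log₁₀(4π·r²) with r = 12.7 m.
4π·r² = 2027 m², 10·log₁₀ of that is 33.068 dB.
L_p = 78.5 − 33.068 = 45.43 dB.

45.4 dB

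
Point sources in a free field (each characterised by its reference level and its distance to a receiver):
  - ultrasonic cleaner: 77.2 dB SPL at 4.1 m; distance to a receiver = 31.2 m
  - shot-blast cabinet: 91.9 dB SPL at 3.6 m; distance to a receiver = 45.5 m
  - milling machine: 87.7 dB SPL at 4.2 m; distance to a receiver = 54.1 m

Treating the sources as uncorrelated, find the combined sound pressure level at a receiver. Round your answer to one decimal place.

71.5 dB SPL

First find each source's level at the receiver (point-source: −20·log₁₀(r/r_ref)), then combine on an intensity basis.
ultrasonic cleaner: 77.2 − 20·log₁₀(31.2/4.1) = 77.2 − 17.63 = 59.57 dB SPL.
shot-blast cabinet: 91.9 − 20·log₁₀(45.5/3.6) = 91.9 − 22.03 = 69.87 dB SPL.
milling machine: 87.7 − 20·log₁₀(54.1/4.2) = 87.7 − 22.20 = 65.50 dB SPL.
Σ 10^(L/10) = 1.415e+07 → L_total = 10·log₁₀(1.415e+07) = 71.51 dB SPL.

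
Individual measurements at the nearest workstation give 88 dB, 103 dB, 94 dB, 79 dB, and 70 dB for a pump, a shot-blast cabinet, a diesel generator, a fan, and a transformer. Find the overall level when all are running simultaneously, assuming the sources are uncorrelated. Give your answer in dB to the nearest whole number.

104 dB

Incoherent sources combine by intensity addition: L_total = 10·log₁₀(Σ 10^(L_i/10)).
Σ 10^(L/10) = 10^(88/10) + 10^(103/10) + 10^(94/10) + 10^(79/10) + 10^(70/10) = 2.318e+10.
L_total = 10·log₁₀(2.318e+10) = 103.65 dB.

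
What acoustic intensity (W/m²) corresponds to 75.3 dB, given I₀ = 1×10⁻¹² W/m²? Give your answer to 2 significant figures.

3.4e-05 W/m²

I/I₀ = 10^(75.3/10) = 3.388e+07, so I = 3.388e+07 × 10⁻¹² W/m².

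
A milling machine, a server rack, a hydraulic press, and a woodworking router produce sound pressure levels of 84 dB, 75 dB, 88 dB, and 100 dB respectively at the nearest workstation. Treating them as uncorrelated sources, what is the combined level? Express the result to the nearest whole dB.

100 dB

For uncorrelated sources the intensities add, so convert each level to linear form, sum, and take 10·log₁₀ of the total.
Σ 10^(L/10) = 10^(84/10) + 10^(75/10) + 10^(88/10) + 10^(100/10) = 1.091e+10.
L_total = 10·log₁₀(1.091e+10) = 100.38 dB.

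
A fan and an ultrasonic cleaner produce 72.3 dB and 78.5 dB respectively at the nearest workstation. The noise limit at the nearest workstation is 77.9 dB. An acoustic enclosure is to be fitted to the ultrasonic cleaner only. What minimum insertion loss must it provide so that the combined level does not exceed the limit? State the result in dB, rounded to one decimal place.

2.0 dB

The untreated sources together contribute 10^(72.3/10) = 1.698e+07, i.e. 72.30 dB.
To meet 77.9 dB overall, the treated ultrasonic cleaner may contribute at most 10^(77.9/10) − 1.698e+07 = 4.468e+07, i.e. 76.50 dB.
Required insertion loss = 78.5 − 76.50 = 2.00 dB.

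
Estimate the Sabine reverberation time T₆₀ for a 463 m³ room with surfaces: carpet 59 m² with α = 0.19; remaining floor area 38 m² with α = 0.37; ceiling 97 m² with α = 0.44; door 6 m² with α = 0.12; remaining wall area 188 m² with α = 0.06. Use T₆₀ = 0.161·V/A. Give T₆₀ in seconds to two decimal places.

Summing Sᵢαᵢ: 59·0.19 + 38·0.37 + 97·0.44 + 6·0.12 + 188·0.06 = 79.95 m².
T₆₀ = 0.161·V/A = 0.161·463/79.95 = 0.932 s.

0.93 s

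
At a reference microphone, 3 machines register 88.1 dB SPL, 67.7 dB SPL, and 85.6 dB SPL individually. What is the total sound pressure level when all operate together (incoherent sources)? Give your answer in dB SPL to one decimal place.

90.1 dB SPL

Incoherent sources combine by intensity addition: L_total = 10·log₁₀(Σ 10^(L_i/10)).
Σ 10^(L/10) = 10^(88.1/10) + 10^(67.7/10) + 10^(85.6/10) = 1.015e+09.
L_total = 10·log₁₀(1.015e+09) = 90.06 dB SPL.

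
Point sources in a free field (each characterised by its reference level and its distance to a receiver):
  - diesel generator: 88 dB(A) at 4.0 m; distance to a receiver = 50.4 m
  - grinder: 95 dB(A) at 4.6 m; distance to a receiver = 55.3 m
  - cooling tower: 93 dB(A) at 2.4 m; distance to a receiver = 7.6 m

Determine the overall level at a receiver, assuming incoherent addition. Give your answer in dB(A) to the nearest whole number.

First find each source's level at the receiver (point-source: −20·log₁₀(r/r_ref)), then combine on an intensity basis.
diesel generator: 88 − 20·log₁₀(50.4/4.0) = 88 − 22.01 = 65.99 dB(A).
grinder: 95 − 20·log₁₀(55.3/4.6) = 95 − 21.60 = 73.40 dB(A).
cooling tower: 93 − 20·log₁₀(7.6/2.4) = 93 − 10.01 = 82.99 dB(A).
Σ 10^(L/10) = 2.248e+08 → L_total = 10·log₁₀(2.248e+08) = 83.52 dB(A).

84 dB(A)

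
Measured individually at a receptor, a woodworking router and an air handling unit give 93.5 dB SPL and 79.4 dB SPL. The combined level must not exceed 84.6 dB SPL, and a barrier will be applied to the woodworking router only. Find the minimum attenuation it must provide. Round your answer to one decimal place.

10.5 dB

Everything except the woodworking router sums to 10^(79.4/10) = 8.710e+07 in linear terms, 79.40 dB SPL.
To meet 84.6 dB SPL overall, the treated woodworking router may contribute at most 10^(84.6/10) − 8.710e+07 = 2.013e+08, i.e. 83.04 dB SPL.
So the woodworking router must be reduced from 93.5 to 83.04 dB SPL: IL = 10.46 dB.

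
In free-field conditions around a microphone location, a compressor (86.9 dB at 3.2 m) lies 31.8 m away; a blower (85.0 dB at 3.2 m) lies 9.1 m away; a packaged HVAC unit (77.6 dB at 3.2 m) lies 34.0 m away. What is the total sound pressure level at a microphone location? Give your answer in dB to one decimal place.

76.5 dB

Propagate each source to the receiver with L = L_ref − 20·log₁₀(r/r_ref), then add intensities.
compressor: 86.9 − 20·log₁₀(31.8/3.2) = 86.9 − 19.95 = 66.95 dB.
blower: 85.0 − 20·log₁₀(9.1/3.2) = 85.0 − 9.08 = 75.92 dB.
packaged HVAC unit: 77.6 − 20·log₁₀(34.0/3.2) = 77.6 − 20.53 = 57.07 dB.
Σ 10^(L/10) = 4.457e+07 → L_total = 10·log₁₀(4.457e+07) = 76.49 dB.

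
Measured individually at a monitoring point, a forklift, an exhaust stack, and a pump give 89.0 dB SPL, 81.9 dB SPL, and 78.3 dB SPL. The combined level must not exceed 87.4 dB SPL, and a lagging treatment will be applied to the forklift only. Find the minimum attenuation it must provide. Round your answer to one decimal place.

The untreated sources together contribute 10^(81.9/10) + 10^(78.3/10) = 2.225e+08, i.e. 83.47 dB SPL.
The limit corresponds to 10^(87.4/10) = 5.495e+08; subtracting the fixed part leaves 3.271e+08 for the forklift, i.e. 85.15 dB SPL.
So the forklift must be reduced from 89.0 to 85.15 dB SPL: IL = 3.85 dB.

3.9 dB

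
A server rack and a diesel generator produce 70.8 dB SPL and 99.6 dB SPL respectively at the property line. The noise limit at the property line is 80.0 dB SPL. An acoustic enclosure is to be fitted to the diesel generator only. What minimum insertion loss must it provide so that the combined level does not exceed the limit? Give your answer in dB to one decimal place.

20.2 dB

Fixed contribution from the other source: Σ 10^(L/10) = 10^(70.8/10) = 1.202e+07 (70.80 dB SPL).
The limit corresponds to 10^(80.0/10) = 1.000e+08; subtracting the fixed part leaves 8.798e+07 for the diesel generator, i.e. 79.44 dB SPL.
So the diesel generator must be reduced from 99.6 to 79.44 dB SPL: IL = 20.16 dB.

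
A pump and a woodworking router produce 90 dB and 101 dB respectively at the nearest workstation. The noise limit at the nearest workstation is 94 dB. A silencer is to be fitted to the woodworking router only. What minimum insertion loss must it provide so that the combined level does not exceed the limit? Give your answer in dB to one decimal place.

Fixed contribution from the other source: Σ 10^(L/10) = 10^(90/10) = 1.000e+09 (90.00 dB).
The limit corresponds to 10^(94/10) = 2.512e+09; subtracting the fixed part leaves 1.512e+09 for the woodworking router, i.e. 91.80 dB.
Required insertion loss = 101 − 91.80 = 9.20 dB.

9.2 dB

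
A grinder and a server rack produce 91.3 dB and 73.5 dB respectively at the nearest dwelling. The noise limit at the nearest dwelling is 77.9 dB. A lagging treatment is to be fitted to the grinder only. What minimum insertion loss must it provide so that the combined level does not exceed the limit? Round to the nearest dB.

15 dB

Everything except the grinder sums to 10^(73.5/10) = 2.239e+07 in linear terms, 73.50 dB.
The limit corresponds to 10^(77.9/10) = 6.166e+07; subtracting the fixed part leaves 3.927e+07 for the grinder, i.e. 75.94 dB.
So the grinder must be reduced from 91.3 to 75.94 dB: IL = 15.36 dB.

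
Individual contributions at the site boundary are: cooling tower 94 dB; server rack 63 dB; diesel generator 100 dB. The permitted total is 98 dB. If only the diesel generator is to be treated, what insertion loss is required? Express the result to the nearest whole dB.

The untreated sources together contribute 10^(94/10) + 10^(63/10) = 2.514e+09, i.e. 94.00 dB.
To meet 98 dB overall, the treated diesel generator may contribute at most 10^(98/10) − 2.514e+09 = 3.796e+09, i.e. 95.79 dB.
Required insertion loss = 100 − 95.79 = 4.21 dB.

4 dB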